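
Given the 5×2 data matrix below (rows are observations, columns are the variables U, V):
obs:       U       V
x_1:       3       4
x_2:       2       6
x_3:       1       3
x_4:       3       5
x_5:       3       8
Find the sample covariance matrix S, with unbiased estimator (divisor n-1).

Step 1 — column means:
  mean(U) = (3 + 2 + 1 + 3 + 3) / 5 = 12/5 = 2.4
  mean(V) = (4 + 6 + 3 + 5 + 8) / 5 = 26/5 = 5.2

Step 2 — sample covariance S[i,j] = (1/(n-1)) · Σ_k (x_{k,i} - mean_i) · (x_{k,j} - mean_j), with n-1 = 4.
  S[U,U] = ((0.6)·(0.6) + (-0.4)·(-0.4) + (-1.4)·(-1.4) + (0.6)·(0.6) + (0.6)·(0.6)) / 4 = 3.2/4 = 0.8
  S[U,V] = ((0.6)·(-1.2) + (-0.4)·(0.8) + (-1.4)·(-2.2) + (0.6)·(-0.2) + (0.6)·(2.8)) / 4 = 3.6/4 = 0.9
  S[V,V] = ((-1.2)·(-1.2) + (0.8)·(0.8) + (-2.2)·(-2.2) + (-0.2)·(-0.2) + (2.8)·(2.8)) / 4 = 14.8/4 = 3.7

S is symmetric (S[j,i] = S[i,j]). Assembling:

S = [[0.8, 0.9],
 [0.9, 3.7]]


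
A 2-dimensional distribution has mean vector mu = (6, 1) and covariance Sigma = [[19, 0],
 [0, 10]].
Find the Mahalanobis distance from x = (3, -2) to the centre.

Step 1 — centre the observation: (x - mu) = (-3, -3).

Step 2 — invert Sigma. det(Sigma) = 19·10 - (0)² = 190.
  Sigma^{-1} = (1/det) · [[d, -b], [-b, a]] = [[0.0526, 0],
 [0, 0.1]].

Step 3 — form the quadratic (x - mu)^T · Sigma^{-1} · (x - mu):
  Sigma^{-1} · (x - mu) = (-0.1579, -0.3).
  (x - mu)^T · [Sigma^{-1} · (x - mu)] = (-3)·(-0.1579) + (-3)·(-0.3) = 1.3737.

Step 4 — take square root: d = √(1.3737) ≈ 1.172.

d(x, mu) = √(1.3737) ≈ 1.172


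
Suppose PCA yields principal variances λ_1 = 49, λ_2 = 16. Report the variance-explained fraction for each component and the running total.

Step 1 — total variance = trace(Sigma) = Σ λ_i = 49 + 16 = 65.

Step 2 — fraction explained by component i = λ_i / Σ λ:
  PC1: 49/65 = 0.7538
  PC2: 16/65 = 0.2462

Step 3 — cumulative fraction after k components = (λ_1 + ... + λ_k) / Σ λ:
  k = 1: 49/65 = 0.7538
  k = 2: (49 + 16)/65 = 65/65 = 1

Summary (fraction, with percent):

explained: PC1 0.7538 (75.38%), PC2 0.2462 (24.62%);  cumulative: 0.7538, 1


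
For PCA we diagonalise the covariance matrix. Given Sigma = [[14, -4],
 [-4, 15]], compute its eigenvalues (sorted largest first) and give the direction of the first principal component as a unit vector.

Step 1 — characteristic polynomial of 2×2 Sigma:
  det(Sigma - λI) = λ² - trace · λ + det = 0.
  trace = 14 + 15 = 29, det = 14·15 - (-4)² = 194.
Step 2 — discriminant:
  Δ = trace² - 4·det = 841 - 776 = 65.
Step 3 — eigenvalues:
  λ = (trace ± √Δ)/2 = (29 ± 8.0623)/2,
  λ_1 = 18.5311,  λ_2 = 10.4689.

Step 4 — unit eigenvector for λ_1: solve (Sigma - λ_1 I)v = 0. First row:
  (14 - 18.5311)·v_x + (-4)·v_y = 0, i.e. (-4.5311)·v_x + (-4)·v_y = 0,
  so v ∝ (b, λ_1 - a) = (-4, 4.5311); multiply by -1 so the first entry is positive: u = (4, -4.5311).
  ||u|| = √((4)² + (-4.5311)²) = √(36.5311) ≈ 6.0441,
  v_1 = u/||u|| ≈ (0.6618, -0.7497) (||v_1|| = 1).

λ_1 = 18.5311,  λ_2 = 10.4689;  v_1 ≈ (0.6618, -0.7497)


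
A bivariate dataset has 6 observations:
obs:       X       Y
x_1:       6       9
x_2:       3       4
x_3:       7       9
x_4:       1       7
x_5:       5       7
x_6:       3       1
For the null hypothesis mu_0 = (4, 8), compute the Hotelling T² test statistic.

Step 1 — sample mean vector:
  mean(X) = (6 + 3 + 7 + 1 + 5 + 3) / 6 = 25/6 = 4.1667
  mean(Y) = (9 + 4 + 9 + 7 + 7 + 1) / 6 = 37/6 = 6.1667
  x̄ = (4.1667, 6.1667),  deviation x̄ - mu_0 = (4.1667, 6.1667) - (4, 8) = (0.1667, -1.8333).

Step 2 — sample covariance matrix, S[i,j] = (1/(n-1)) · Σ_k (x_{k,i} - mean_i) · (x_{k,j} - mean_j), divisor n-1 = 5:
  S[X,X] = ((1.8333)·(1.8333) + (-1.1667)·(-1.1667) + (2.8333)·(2.8333) + (-3.1667)·(-3.1667) + (0.8333)·(0.8333) + (-1.1667)·(-1.1667)) / 5 = 24.8333/5 = 4.9667
  S[X,Y] = ((1.8333)·(2.8333) + (-1.1667)·(-2.1667) + (2.8333)·(2.8333) + (-3.1667)·(0.8333) + (0.8333)·(0.8333) + (-1.1667)·(-5.1667)) / 5 = 19.8333/5 = 3.9667
  S[Y,Y] = ((2.8333)·(2.8333) + (-2.1667)·(-2.1667) + (2.8333)·(2.8333) + (0.8333)·(0.8333) + (0.8333)·(0.8333) + (-5.1667)·(-5.1667)) / 5 = 48.8333/5 = 9.7667
  S = [[4.9667, 3.9667],
 [3.9667, 9.7667]].

Step 3 — invert S. det(S) = 4.9667·9.7667 - (3.9667)² = 32.7733.
  S^{-1} = (1/det) · [[d, -b], [-b, a]] = [[0.298, -0.121],
 [-0.121, 0.1515]].

Step 4 — quadratic form (x̄ - mu_0)^T · S^{-1} · (x̄ - mu_0):
  S^{-1} · (x̄ - mu_0) = (0.2716, -0.298),
  (x̄ - mu_0)^T · [...] = (0.1667)·(0.2716) + (-1.8333)·(-0.298) = 0.5916.

Step 5 — scale by n: T² = 6 · 0.5916 = 3.5496.

T² ≈ 3.5496


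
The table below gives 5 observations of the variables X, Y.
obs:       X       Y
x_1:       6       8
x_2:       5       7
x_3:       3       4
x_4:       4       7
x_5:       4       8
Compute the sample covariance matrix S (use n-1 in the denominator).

Step 1 — column means:
  mean(X) = (6 + 5 + 3 + 4 + 4) / 5 = 22/5 = 4.4
  mean(Y) = (8 + 7 + 4 + 7 + 8) / 5 = 34/5 = 6.8

Step 2 — sample covariance S[i,j] = (1/(n-1)) · Σ_k (x_{k,i} - mean_i) · (x_{k,j} - mean_j), with n-1 = 4.
  S[X,X] = ((1.6)·(1.6) + (0.6)·(0.6) + (-1.4)·(-1.4) + (-0.4)·(-0.4) + (-0.4)·(-0.4)) / 4 = 5.2/4 = 1.3
  S[X,Y] = ((1.6)·(1.2) + (0.6)·(0.2) + (-1.4)·(-2.8) + (-0.4)·(0.2) + (-0.4)·(1.2)) / 4 = 5.4/4 = 1.35
  S[Y,Y] = ((1.2)·(1.2) + (0.2)·(0.2) + (-2.8)·(-2.8) + (0.2)·(0.2) + (1.2)·(1.2)) / 4 = 10.8/4 = 2.7

S is symmetric (S[j,i] = S[i,j]). Assembling:

S = [[1.3, 1.35],
 [1.35, 2.7]]


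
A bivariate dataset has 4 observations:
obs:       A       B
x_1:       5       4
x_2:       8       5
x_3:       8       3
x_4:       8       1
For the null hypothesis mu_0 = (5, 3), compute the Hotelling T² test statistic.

Step 1 — sample mean vector:
  mean(A) = (5 + 8 + 8 + 8) / 4 = 29/4 = 7.25
  mean(B) = (4 + 5 + 3 + 1) / 4 = 13/4 = 3.25
  x̄ = (7.25, 3.25),  deviation x̄ - mu_0 = (7.25, 3.25) - (5, 3) = (2.25, 0.25).

Step 2 — sample covariance matrix, S[i,j] = (1/(n-1)) · Σ_k (x_{k,i} - mean_i) · (x_{k,j} - mean_j), divisor n-1 = 3:
  S[A,A] = ((-2.25)·(-2.25) + (0.75)·(0.75) + (0.75)·(0.75) + (0.75)·(0.75)) / 3 = 6.75/3 = 2.25
  S[A,B] = ((-2.25)·(0.75) + (0.75)·(1.75) + (0.75)·(-0.25) + (0.75)·(-2.25)) / 3 = -2.25/3 = -0.75
  S[B,B] = ((0.75)·(0.75) + (1.75)·(1.75) + (-0.25)·(-0.25) + (-2.25)·(-2.25)) / 3 = 8.75/3 = 2.9167
  S = [[2.25, -0.75],
 [-0.75, 2.9167]].

Step 3 — invert S. det(S) = 2.25·2.9167 - (-0.75)² = 6.
  S^{-1} = (1/det) · [[d, -b], [-b, a]] = [[0.4861, 0.125],
 [0.125, 0.375]].

Step 4 — quadratic form (x̄ - mu_0)^T · S^{-1} · (x̄ - mu_0):
  S^{-1} · (x̄ - mu_0) = (1.125, 0.375),
  (x̄ - mu_0)^T · [...] = (2.25)·(1.125) + (0.25)·(0.375) = 2.625.

Step 5 — scale by n: T² = 4 · 2.625 = 10.5.

T² ≈ 10.5


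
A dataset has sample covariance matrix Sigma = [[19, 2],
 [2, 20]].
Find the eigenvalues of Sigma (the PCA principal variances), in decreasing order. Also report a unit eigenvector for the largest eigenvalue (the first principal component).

Step 1 — characteristic polynomial of 2×2 Sigma:
  det(Sigma - λI) = λ² - trace · λ + det = 0.
  trace = 19 + 20 = 39, det = 19·20 - (2)² = 376.
Step 2 — discriminant:
  Δ = trace² - 4·det = 1521 - 1504 = 17.
Step 3 — eigenvalues:
  λ = (trace ± √Δ)/2 = (39 ± 4.1231)/2,
  λ_1 = 21.5616,  λ_2 = 17.4384.

Step 4 — unit eigenvector for λ_1: solve (Sigma - λ_1 I)v = 0. First row:
  (19 - 21.5616)·v_x + (2)·v_y = 0, i.e. (-2.5616)·v_x + (2)·v_y = 0,
  so v ∝ (b, λ_1 - a) = (2, 2.5616) = u.
  ||u|| = √((2)² + (2.5616)²) = √(10.5616) ≈ 3.2499,
  v_1 = u/||u|| ≈ (0.6154, 0.7882) (||v_1|| = 1).

λ_1 = 21.5616,  λ_2 = 17.4384;  v_1 ≈ (0.6154, 0.7882)


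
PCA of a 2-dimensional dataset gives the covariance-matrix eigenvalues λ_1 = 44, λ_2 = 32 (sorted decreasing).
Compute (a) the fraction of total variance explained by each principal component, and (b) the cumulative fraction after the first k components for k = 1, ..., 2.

Step 1 — total variance = trace(Sigma) = Σ λ_i = 44 + 32 = 76.

Step 2 — fraction explained by component i = λ_i / Σ λ:
  PC1: 44/76 = 0.5789
  PC2: 32/76 = 0.4211

Step 3 — cumulative fraction after k components = (λ_1 + ... + λ_k) / Σ λ:
  k = 1: 44/76 = 0.5789
  k = 2: (44 + 32)/76 = 76/76 = 1

Summary (fraction, with percent):

explained: PC1 0.5789 (57.89%), PC2 0.4211 (42.11%);  cumulative: 0.5789, 1


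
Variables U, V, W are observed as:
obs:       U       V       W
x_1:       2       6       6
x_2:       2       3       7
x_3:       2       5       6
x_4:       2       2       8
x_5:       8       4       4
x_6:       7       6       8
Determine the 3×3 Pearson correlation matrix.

Step 1 — column means:
  mean(U) = (2 + 2 + 2 + 2 + 8 + 7) / 6 = 23/6 = 3.8333
  mean(V) = (6 + 3 + 5 + 2 + 4 + 6) / 6 = 26/6 = 4.3333
  mean(W) = (6 + 7 + 6 + 8 + 4 + 8) / 6 = 39/6 = 6.5

Step 2 — sample variances and covariances s[i,j] = (1/(n-1)) · Σ_k (x_{k,i} - mean_i) · (x_{k,j} - mean_j), with n-1 = 5:
  s[U,U] = ((-1.8333)·(-1.8333) + (-1.8333)·(-1.8333) + (-1.8333)·(-1.8333) + (-1.8333)·(-1.8333) + (4.1667)·(4.1667) + (3.1667)·(3.1667)) / 5 = 40.8333/5 = 8.1667
  s[U,V] = ((-1.8333)·(1.6667) + (-1.8333)·(-1.3333) + (-1.8333)·(0.6667) + (-1.8333)·(-2.3333) + (4.1667)·(-0.3333) + (3.1667)·(1.6667)) / 5 = 6.3333/5 = 1.2667
  s[U,W] = ((-1.8333)·(-0.5) + (-1.8333)·(0.5) + (-1.8333)·(-0.5) + (-1.8333)·(1.5) + (4.1667)·(-2.5) + (3.1667)·(1.5)) / 5 = -7.5/5 = -1.5
  s[V,V] = ((1.6667)·(1.6667) + (-1.3333)·(-1.3333) + (0.6667)·(0.6667) + (-2.3333)·(-2.3333) + (-0.3333)·(-0.3333) + (1.6667)·(1.6667)) / 5 = 13.3333/5 = 2.6667
  s[V,W] = ((1.6667)·(-0.5) + (-1.3333)·(0.5) + (0.6667)·(-0.5) + (-2.3333)·(1.5) + (-0.3333)·(-2.5) + (1.6667)·(1.5)) / 5 = -2/5 = -0.4
  s[W,W] = ((-0.5)·(-0.5) + (0.5)·(0.5) + (-0.5)·(-0.5) + (1.5)·(1.5) + (-2.5)·(-2.5) + (1.5)·(1.5)) / 5 = 11.5/5 = 2.3
  Sample standard deviations s_i = √(s[i,i]):
  s(U) = √(8.1667) = 2.8577
  s(V) = √(2.6667) = 1.633
  s(W) = √(2.3) = 1.5166

Step 3 — r_{ij} = s_{ij} / (s_i · s_j):
  r[U,U] = 1 (diagonal).
  r[U,V] = 1.2667 / (2.8577 · 1.633) = 1.2667 / 4.6667 = 0.2714
  r[U,W] = -1.5 / (2.8577 · 1.5166) = -1.5 / 4.334 = -0.3461
  r[V,V] = 1 (diagonal).
  r[V,W] = -0.4 / (1.633 · 1.5166) = -0.4 / 2.4766 = -0.1615
  r[W,W] = 1 (diagonal).

R is symmetric with unit diagonal. Assembling:

R = [[1, 0.2714, -0.3461],
 [0.2714, 1, -0.1615],
 [-0.3461, -0.1615, 1]]


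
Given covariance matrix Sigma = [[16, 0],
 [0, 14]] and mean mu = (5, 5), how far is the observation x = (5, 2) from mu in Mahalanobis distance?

Step 1 — centre the observation: (x - mu) = (0, -3).

Step 2 — invert Sigma. det(Sigma) = 16·14 - (0)² = 224.
  Sigma^{-1} = (1/det) · [[d, -b], [-b, a]] = [[0.0625, 0],
 [0, 0.0714]].

Step 3 — form the quadratic (x - mu)^T · Sigma^{-1} · (x - mu):
  Sigma^{-1} · (x - mu) = (0, -0.2143).
  (x - mu)^T · [Sigma^{-1} · (x - mu)] = (0)·(0) + (-3)·(-0.2143) = 0.6429.

Step 4 — take square root: d = √(0.6429) ≈ 0.8018.

d(x, mu) = √(0.6429) ≈ 0.8018


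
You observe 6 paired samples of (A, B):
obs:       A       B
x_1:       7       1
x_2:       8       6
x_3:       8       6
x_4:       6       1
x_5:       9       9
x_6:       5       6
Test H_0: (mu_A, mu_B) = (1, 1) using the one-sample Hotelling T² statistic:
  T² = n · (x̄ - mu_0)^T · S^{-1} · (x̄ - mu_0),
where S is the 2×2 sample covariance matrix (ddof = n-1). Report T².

Step 1 — sample mean vector:
  mean(A) = (7 + 8 + 8 + 6 + 9 + 5) / 6 = 43/6 = 7.1667
  mean(B) = (1 + 6 + 6 + 1 + 9 + 6) / 6 = 29/6 = 4.8333
  x̄ = (7.1667, 4.8333),  deviation x̄ - mu_0 = (7.1667, 4.8333) - (1, 1) = (6.1667, 3.8333).

Step 2 — sample covariance matrix, S[i,j] = (1/(n-1)) · Σ_k (x_{k,i} - mean_i) · (x_{k,j} - mean_j), divisor n-1 = 5:
  S[A,A] = ((-0.1667)·(-0.1667) + (0.8333)·(0.8333) + (0.8333)·(0.8333) + (-1.1667)·(-1.1667) + (1.8333)·(1.8333) + (-2.1667)·(-2.1667)) / 5 = 10.8333/5 = 2.1667
  S[A,B] = ((-0.1667)·(-3.8333) + (0.8333)·(1.1667) + (0.8333)·(1.1667) + (-1.1667)·(-3.8333) + (1.8333)·(4.1667) + (-2.1667)·(1.1667)) / 5 = 12.1667/5 = 2.4333
  S[B,B] = ((-3.8333)·(-3.8333) + (1.1667)·(1.1667) + (1.1667)·(1.1667) + (-3.8333)·(-3.8333) + (4.1667)·(4.1667) + (1.1667)·(1.1667)) / 5 = 50.8333/5 = 10.1667
  S = [[2.1667, 2.4333],
 [2.4333, 10.1667]].

Step 3 — invert S. det(S) = 2.1667·10.1667 - (2.4333)² = 16.1067.
  S^{-1} = (1/det) · [[d, -b], [-b, a]] = [[0.6312, -0.1511],
 [-0.1511, 0.1345]].

Step 4 — quadratic form (x̄ - mu_0)^T · S^{-1} · (x̄ - mu_0):
  S^{-1} · (x̄ - mu_0) = (3.3133, -0.416),
  (x̄ - mu_0)^T · [...] = (6.1667)·(3.3133) + (3.8333)·(-0.416) = 18.8376.

Step 5 — scale by n: T² = 6 · 18.8376 = 113.0257.

T² ≈ 113.0257


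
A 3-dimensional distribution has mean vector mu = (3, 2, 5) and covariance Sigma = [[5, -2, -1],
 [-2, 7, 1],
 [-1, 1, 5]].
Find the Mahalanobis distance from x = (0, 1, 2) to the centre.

Step 1 — centre the observation: (x - mu) = (-3, -1, -3).

Step 2 — invert Sigma (cofactor / det for 3×3, or solve directly):
  Sigma^{-1} = [[0.2313, 0.0612, 0.034],
 [0.0612, 0.1633, -0.0204],
 [0.034, -0.0204, 0.2109]].

Step 3 — form the quadratic (x - mu)^T · Sigma^{-1} · (x - mu):
  Sigma^{-1} · (x - mu) = (-0.8571, -0.2857, -0.7143).
  (x - mu)^T · [Sigma^{-1} · (x - mu)] = (-3)·(-0.8571) + (-1)·(-0.2857) + (-3)·(-0.7143) = 5.

Step 4 — take square root: d = √(5) ≈ 2.2361.

d(x, mu) = √(5) ≈ 2.2361


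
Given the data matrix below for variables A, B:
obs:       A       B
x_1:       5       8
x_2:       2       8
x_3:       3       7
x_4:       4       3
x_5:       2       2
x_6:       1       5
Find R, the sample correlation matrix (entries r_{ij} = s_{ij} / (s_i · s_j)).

Step 1 — column means:
  mean(A) = (5 + 2 + 3 + 4 + 2 + 1) / 6 = 17/6 = 2.8333
  mean(B) = (8 + 8 + 7 + 3 + 2 + 5) / 6 = 33/6 = 5.5

Step 2 — sample variances and covariances s[i,j] = (1/(n-1)) · Σ_k (x_{k,i} - mean_i) · (x_{k,j} - mean_j), with n-1 = 5:
  s[A,A] = ((2.1667)·(2.1667) + (-0.8333)·(-0.8333) + (0.1667)·(0.1667) + (1.1667)·(1.1667) + (-0.8333)·(-0.8333) + (-1.8333)·(-1.8333)) / 5 = 10.8333/5 = 2.1667
  s[A,B] = ((2.1667)·(2.5) + (-0.8333)·(2.5) + (0.1667)·(1.5) + (1.1667)·(-2.5) + (-0.8333)·(-3.5) + (-1.8333)·(-0.5)) / 5 = 4.5/5 = 0.9
  s[B,B] = ((2.5)·(2.5) + (2.5)·(2.5) + (1.5)·(1.5) + (-2.5)·(-2.5) + (-3.5)·(-3.5) + (-0.5)·(-0.5)) / 5 = 33.5/5 = 6.7
  Sample standard deviations s_i = √(s[i,i]):
  s(A) = √(2.1667) = 1.472
  s(B) = √(6.7) = 2.5884

Step 3 — r_{ij} = s_{ij} / (s_i · s_j):
  r[A,A] = 1 (diagonal).
  r[A,B] = 0.9 / (1.472 · 2.5884) = 0.9 / 3.8101 = 0.2362
  r[B,B] = 1 (diagonal).

R is symmetric with unit diagonal. Assembling:

R = [[1, 0.2362],
 [0.2362, 1]]


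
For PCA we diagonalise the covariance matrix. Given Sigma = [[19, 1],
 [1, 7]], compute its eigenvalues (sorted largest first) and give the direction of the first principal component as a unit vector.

Step 1 — characteristic polynomial of 2×2 Sigma:
  det(Sigma - λI) = λ² - trace · λ + det = 0.
  trace = 19 + 7 = 26, det = 19·7 - (1)² = 132.
Step 2 — discriminant:
  Δ = trace² - 4·det = 676 - 528 = 148.
Step 3 — eigenvalues:
  λ = (trace ± √Δ)/2 = (26 ± 12.1655)/2,
  λ_1 = 19.0828,  λ_2 = 6.9172.

Step 4 — unit eigenvector for λ_1: solve (Sigma - λ_1 I)v = 0. First row:
  (19 - 19.0828)·v_x + (1)·v_y = 0, i.e. (-0.0828)·v_x + (1)·v_y = 0,
  so v ∝ (b, λ_1 - a) = (1, 0.0828) = u.
  ||u|| = √((1)² + (0.0828)²) = √(1.0068) ≈ 1.0034,
  v_1 = u/||u|| ≈ (0.9966, 0.0825) (||v_1|| = 1).

λ_1 = 19.0828,  λ_2 = 6.9172;  v_1 ≈ (0.9966, 0.0825)


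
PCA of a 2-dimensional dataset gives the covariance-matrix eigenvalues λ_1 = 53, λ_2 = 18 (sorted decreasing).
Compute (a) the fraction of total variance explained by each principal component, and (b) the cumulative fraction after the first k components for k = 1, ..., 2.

Step 1 — total variance = trace(Sigma) = Σ λ_i = 53 + 18 = 71.

Step 2 — fraction explained by component i = λ_i / Σ λ:
  PC1: 53/71 = 0.7465
  PC2: 18/71 = 0.2535

Step 3 — cumulative fraction after k components = (λ_1 + ... + λ_k) / Σ λ:
  k = 1: 53/71 = 0.7465
  k = 2: (53 + 18)/71 = 71/71 = 1

Summary (fraction, with percent):

explained: PC1 0.7465 (74.65%), PC2 0.2535 (25.35%);  cumulative: 0.7465, 1


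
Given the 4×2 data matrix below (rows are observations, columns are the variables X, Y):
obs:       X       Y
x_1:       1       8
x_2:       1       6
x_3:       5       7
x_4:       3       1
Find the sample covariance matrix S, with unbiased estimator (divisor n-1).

Step 1 — column means:
  mean(X) = (1 + 1 + 5 + 3) / 4 = 10/4 = 2.5
  mean(Y) = (8 + 6 + 7 + 1) / 4 = 22/4 = 5.5

Step 2 — sample covariance S[i,j] = (1/(n-1)) · Σ_k (x_{k,i} - mean_i) · (x_{k,j} - mean_j), with n-1 = 3.
  S[X,X] = ((-1.5)·(-1.5) + (-1.5)·(-1.5) + (2.5)·(2.5) + (0.5)·(0.5)) / 3 = 11/3 = 3.6667
  S[X,Y] = ((-1.5)·(2.5) + (-1.5)·(0.5) + (2.5)·(1.5) + (0.5)·(-4.5)) / 3 = -3/3 = -1
  S[Y,Y] = ((2.5)·(2.5) + (0.5)·(0.5) + (1.5)·(1.5) + (-4.5)·(-4.5)) / 3 = 29/3 = 9.6667

S is symmetric (S[j,i] = S[i,j]). Assembling:

S = [[3.6667, -1],
 [-1, 9.6667]]


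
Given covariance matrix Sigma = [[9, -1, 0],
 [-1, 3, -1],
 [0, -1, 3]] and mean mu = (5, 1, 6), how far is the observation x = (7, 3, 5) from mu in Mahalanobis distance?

Step 1 — centre the observation: (x - mu) = (2, 2, -1).

Step 2 — invert Sigma (cofactor / det for 3×3, or solve directly):
  Sigma^{-1} = [[0.1159, 0.0435, 0.0145],
 [0.0435, 0.3913, 0.1304],
 [0.0145, 0.1304, 0.3768]].

Step 3 — form the quadratic (x - mu)^T · Sigma^{-1} · (x - mu):
  Sigma^{-1} · (x - mu) = (0.3043, 0.7391, -0.087).
  (x - mu)^T · [Sigma^{-1} · (x - mu)] = (2)·(0.3043) + (2)·(0.7391) + (-1)·(-0.087) = 2.1739.

Step 4 — take square root: d = √(2.1739) ≈ 1.4744.

d(x, mu) = √(2.1739) ≈ 1.4744


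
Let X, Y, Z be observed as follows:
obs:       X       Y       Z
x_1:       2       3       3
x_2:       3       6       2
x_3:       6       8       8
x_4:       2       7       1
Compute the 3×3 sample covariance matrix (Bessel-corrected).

Step 1 — column means:
  mean(X) = (2 + 3 + 6 + 2) / 4 = 13/4 = 3.25
  mean(Y) = (3 + 6 + 8 + 7) / 4 = 24/4 = 6
  mean(Z) = (3 + 2 + 8 + 1) / 4 = 14/4 = 3.5

Step 2 — sample covariance S[i,j] = (1/(n-1)) · Σ_k (x_{k,i} - mean_i) · (x_{k,j} - mean_j), with n-1 = 3.
  S[X,X] = ((-1.25)·(-1.25) + (-0.25)·(-0.25) + (2.75)·(2.75) + (-1.25)·(-1.25)) / 3 = 10.75/3 = 3.5833
  S[X,Y] = ((-1.25)·(-3) + (-0.25)·(0) + (2.75)·(2) + (-1.25)·(1)) / 3 = 8/3 = 2.6667
  S[X,Z] = ((-1.25)·(-0.5) + (-0.25)·(-1.5) + (2.75)·(4.5) + (-1.25)·(-2.5)) / 3 = 16.5/3 = 5.5
  S[Y,Y] = ((-3)·(-3) + (0)·(0) + (2)·(2) + (1)·(1)) / 3 = 14/3 = 4.6667
  S[Y,Z] = ((-3)·(-0.5) + (0)·(-1.5) + (2)·(4.5) + (1)·(-2.5)) / 3 = 8/3 = 2.6667
  S[Z,Z] = ((-0.5)·(-0.5) + (-1.5)·(-1.5) + (4.5)·(4.5) + (-2.5)·(-2.5)) / 3 = 29/3 = 9.6667

S is symmetric (S[j,i] = S[i,j]). Assembling:

S = [[3.5833, 2.6667, 5.5],
 [2.6667, 4.6667, 2.6667],
 [5.5, 2.6667, 9.6667]]


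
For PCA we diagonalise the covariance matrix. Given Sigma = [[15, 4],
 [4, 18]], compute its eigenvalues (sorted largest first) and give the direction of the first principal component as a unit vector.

Step 1 — characteristic polynomial of 2×2 Sigma:
  det(Sigma - λI) = λ² - trace · λ + det = 0.
  trace = 15 + 18 = 33, det = 15·18 - (4)² = 254.
Step 2 — discriminant:
  Δ = trace² - 4·det = 1089 - 1016 = 73.
Step 3 — eigenvalues:
  λ = (trace ± √Δ)/2 = (33 ± 8.544)/2,
  λ_1 = 20.772,  λ_2 = 12.228.

Step 4 — unit eigenvector for λ_1: solve (Sigma - λ_1 I)v = 0. First row:
  (15 - 20.772)·v_x + (4)·v_y = 0, i.e. (-5.772)·v_x + (4)·v_y = 0,
  so v ∝ (b, λ_1 - a) = (4, 5.772) = u.
  ||u|| = √((4)² + (5.772)²) = √(49.316) ≈ 7.0225,
  v_1 = u/||u|| ≈ (0.5696, 0.8219) (||v_1|| = 1).

λ_1 = 20.772,  λ_2 = 12.228;  v_1 ≈ (0.5696, 0.8219)


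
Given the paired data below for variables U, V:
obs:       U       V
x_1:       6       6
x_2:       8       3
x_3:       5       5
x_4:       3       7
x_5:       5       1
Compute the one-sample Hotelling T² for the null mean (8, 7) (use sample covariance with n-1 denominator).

Step 1 — sample mean vector:
  mean(U) = (6 + 8 + 5 + 3 + 5) / 5 = 27/5 = 5.4
  mean(V) = (6 + 3 + 5 + 7 + 1) / 5 = 22/5 = 4.4
  x̄ = (5.4, 4.4),  deviation x̄ - mu_0 = (5.4, 4.4) - (8, 7) = (-2.6, -2.6).

Step 2 — sample covariance matrix, S[i,j] = (1/(n-1)) · Σ_k (x_{k,i} - mean_i) · (x_{k,j} - mean_j), divisor n-1 = 4:
  S[U,U] = ((0.6)·(0.6) + (2.6)·(2.6) + (-0.4)·(-0.4) + (-2.4)·(-2.4) + (-0.4)·(-0.4)) / 4 = 13.2/4 = 3.3
  S[U,V] = ((0.6)·(1.6) + (2.6)·(-1.4) + (-0.4)·(0.6) + (-2.4)·(2.6) + (-0.4)·(-3.4)) / 4 = -7.8/4 = -1.95
  S[V,V] = ((1.6)·(1.6) + (-1.4)·(-1.4) + (0.6)·(0.6) + (2.6)·(2.6) + (-3.4)·(-3.4)) / 4 = 23.2/4 = 5.8
  S = [[3.3, -1.95],
 [-1.95, 5.8]].

Step 3 — invert S. det(S) = 3.3·5.8 - (-1.95)² = 15.3375.
  S^{-1} = (1/det) · [[d, -b], [-b, a]] = [[0.3782, 0.1271],
 [0.1271, 0.2152]].

Step 4 — quadratic form (x̄ - mu_0)^T · S^{-1} · (x̄ - mu_0):
  S^{-1} · (x̄ - mu_0) = (-1.3138, -0.89),
  (x̄ - mu_0)^T · [...] = (-2.6)·(-1.3138) + (-2.6)·(-0.89) = 5.7297.

Step 5 — scale by n: T² = 5 · 5.7297 = 28.6487.

T² ≈ 28.6487


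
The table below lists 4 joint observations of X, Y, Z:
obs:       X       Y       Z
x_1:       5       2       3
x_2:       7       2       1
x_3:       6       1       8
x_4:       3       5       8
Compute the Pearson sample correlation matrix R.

Step 1 — column means:
  mean(X) = (5 + 7 + 6 + 3) / 4 = 21/4 = 5.25
  mean(Y) = (2 + 2 + 1 + 5) / 4 = 10/4 = 2.5
  mean(Z) = (3 + 1 + 8 + 8) / 4 = 20/4 = 5

Step 2 — sample variances and covariances s[i,j] = (1/(n-1)) · Σ_k (x_{k,i} - mean_i) · (x_{k,j} - mean_j), with n-1 = 3:
  s[X,X] = ((-0.25)·(-0.25) + (1.75)·(1.75) + (0.75)·(0.75) + (-2.25)·(-2.25)) / 3 = 8.75/3 = 2.9167
  s[X,Y] = ((-0.25)·(-0.5) + (1.75)·(-0.5) + (0.75)·(-1.5) + (-2.25)·(2.5)) / 3 = -7.5/3 = -2.5
  s[X,Z] = ((-0.25)·(-2) + (1.75)·(-4) + (0.75)·(3) + (-2.25)·(3)) / 3 = -11/3 = -3.6667
  s[Y,Y] = ((-0.5)·(-0.5) + (-0.5)·(-0.5) + (-1.5)·(-1.5) + (2.5)·(2.5)) / 3 = 9/3 = 3
  s[Y,Z] = ((-0.5)·(-2) + (-0.5)·(-4) + (-1.5)·(3) + (2.5)·(3)) / 3 = 6/3 = 2
  s[Z,Z] = ((-2)·(-2) + (-4)·(-4) + (3)·(3) + (3)·(3)) / 3 = 38/3 = 12.6667
  Sample standard deviations s_i = √(s[i,i]):
  s(X) = √(2.9167) = 1.7078
  s(Y) = √(3) = 1.7321
  s(Z) = √(12.6667) = 3.559

Step 3 — r_{ij} = s_{ij} / (s_i · s_j):
  r[X,X] = 1 (diagonal).
  r[X,Y] = -2.5 / (1.7078 · 1.7321) = -2.5 / 2.958 = -0.8452
  r[X,Z] = -3.6667 / (1.7078 · 3.559) = -3.6667 / 6.0782 = -0.6032
  r[Y,Y] = 1 (diagonal).
  r[Y,Z] = 2 / (1.7321 · 3.559) = 2 / 6.1644 = 0.3244
  r[Z,Z] = 1 (diagonal).

R is symmetric with unit diagonal. Assembling:

R = [[1, -0.8452, -0.6032],
 [-0.8452, 1, 0.3244],
 [-0.6032, 0.3244, 1]]


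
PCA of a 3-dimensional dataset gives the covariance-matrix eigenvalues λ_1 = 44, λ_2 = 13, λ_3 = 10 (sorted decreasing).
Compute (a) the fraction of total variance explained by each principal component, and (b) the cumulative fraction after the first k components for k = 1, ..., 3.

Step 1 — total variance = trace(Sigma) = Σ λ_i = 44 + 13 + 10 = 67.

Step 2 — fraction explained by component i = λ_i / Σ λ:
  PC1: 44/67 = 0.6567
  PC2: 13/67 = 0.194
  PC3: 10/67 = 0.1493

Step 3 — cumulative fraction after k components = (λ_1 + ... + λ_k) / Σ λ:
  k = 1: 44/67 = 0.6567
  k = 2: (44 + 13)/67 = 57/67 = 0.8507
  k = 3: (44 + 13 + 10)/67 = 67/67 = 1

Summary (fraction, with percent):

explained: PC1 0.6567 (65.67%), PC2 0.194 (19.4%), PC3 0.1493 (14.93%);  cumulative: 0.6567, 0.8507, 1


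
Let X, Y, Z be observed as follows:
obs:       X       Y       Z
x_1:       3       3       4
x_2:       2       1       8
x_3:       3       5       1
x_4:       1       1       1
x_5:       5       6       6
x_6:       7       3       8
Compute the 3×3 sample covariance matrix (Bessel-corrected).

Step 1 — column means:
  mean(X) = (3 + 2 + 3 + 1 + 5 + 7) / 6 = 21/6 = 3.5
  mean(Y) = (3 + 1 + 5 + 1 + 6 + 3) / 6 = 19/6 = 3.1667
  mean(Z) = (4 + 8 + 1 + 1 + 6 + 8) / 6 = 28/6 = 4.6667

Step 2 — sample covariance S[i,j] = (1/(n-1)) · Σ_k (x_{k,i} - mean_i) · (x_{k,j} - mean_j), with n-1 = 5.
  S[X,X] = ((-0.5)·(-0.5) + (-1.5)·(-1.5) + (-0.5)·(-0.5) + (-2.5)·(-2.5) + (1.5)·(1.5) + (3.5)·(3.5)) / 5 = 23.5/5 = 4.7
  S[X,Y] = ((-0.5)·(-0.1667) + (-1.5)·(-2.1667) + (-0.5)·(1.8333) + (-2.5)·(-2.1667) + (1.5)·(2.8333) + (3.5)·(-0.1667)) / 5 = 11.5/5 = 2.3
  S[X,Z] = ((-0.5)·(-0.6667) + (-1.5)·(3.3333) + (-0.5)·(-3.6667) + (-2.5)·(-3.6667) + (1.5)·(1.3333) + (3.5)·(3.3333)) / 5 = 20/5 = 4
  S[Y,Y] = ((-0.1667)·(-0.1667) + (-2.1667)·(-2.1667) + (1.8333)·(1.8333) + (-2.1667)·(-2.1667) + (2.8333)·(2.8333) + (-0.1667)·(-0.1667)) / 5 = 20.8333/5 = 4.1667
  S[Y,Z] = ((-0.1667)·(-0.6667) + (-2.1667)·(3.3333) + (1.8333)·(-3.6667) + (-2.1667)·(-3.6667) + (2.8333)·(1.3333) + (-0.1667)·(3.3333)) / 5 = -2.6667/5 = -0.5333
  S[Z,Z] = ((-0.6667)·(-0.6667) + (3.3333)·(3.3333) + (-3.6667)·(-3.6667) + (-3.6667)·(-3.6667) + (1.3333)·(1.3333) + (3.3333)·(3.3333)) / 5 = 51.3333/5 = 10.2667

S is symmetric (S[j,i] = S[i,j]). Assembling:

S = [[4.7, 2.3, 4],
 [2.3, 4.1667, -0.5333],
 [4, -0.5333, 10.2667]]


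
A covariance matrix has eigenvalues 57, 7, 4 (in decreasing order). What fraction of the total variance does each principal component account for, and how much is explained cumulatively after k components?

Step 1 — total variance = trace(Sigma) = Σ λ_i = 57 + 7 + 4 = 68.

Step 2 — fraction explained by component i = λ_i / Σ λ:
  PC1: 57/68 = 0.8382
  PC2: 7/68 = 0.1029
  PC3: 4/68 = 0.0588

Step 3 — cumulative fraction after k components = (λ_1 + ... + λ_k) / Σ λ:
  k = 1: 57/68 = 0.8382
  k = 2: (57 + 7)/68 = 64/68 = 0.9412
  k = 3: (57 + 7 + 4)/68 = 68/68 = 1

Summary (fraction, with percent):

explained: PC1 0.8382 (83.82%), PC2 0.1029 (10.29%), PC3 0.0588 (5.88%);  cumulative: 0.8382, 0.9412, 1


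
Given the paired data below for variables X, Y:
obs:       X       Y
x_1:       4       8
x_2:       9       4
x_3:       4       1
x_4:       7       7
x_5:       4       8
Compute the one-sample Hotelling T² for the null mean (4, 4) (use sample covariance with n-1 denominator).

Step 1 — sample mean vector:
  mean(X) = (4 + 9 + 4 + 7 + 4) / 5 = 28/5 = 5.6
  mean(Y) = (8 + 4 + 1 + 7 + 8) / 5 = 28/5 = 5.6
  x̄ = (5.6, 5.6),  deviation x̄ - mu_0 = (5.6, 5.6) - (4, 4) = (1.6, 1.6).

Step 2 — sample covariance matrix, S[i,j] = (1/(n-1)) · Σ_k (x_{k,i} - mean_i) · (x_{k,j} - mean_j), divisor n-1 = 4:
  S[X,X] = ((-1.6)·(-1.6) + (3.4)·(3.4) + (-1.6)·(-1.6) + (1.4)·(1.4) + (-1.6)·(-1.6)) / 4 = 21.2/4 = 5.3
  S[X,Y] = ((-1.6)·(2.4) + (3.4)·(-1.6) + (-1.6)·(-4.6) + (1.4)·(1.4) + (-1.6)·(2.4)) / 4 = -3.8/4 = -0.95
  S[Y,Y] = ((2.4)·(2.4) + (-1.6)·(-1.6) + (-4.6)·(-4.6) + (1.4)·(1.4) + (2.4)·(2.4)) / 4 = 37.2/4 = 9.3
  S = [[5.3, -0.95],
 [-0.95, 9.3]].

Step 3 — invert S. det(S) = 5.3·9.3 - (-0.95)² = 48.3875.
  S^{-1} = (1/det) · [[d, -b], [-b, a]] = [[0.1922, 0.0196],
 [0.0196, 0.1095]].

Step 4 — quadratic form (x̄ - mu_0)^T · S^{-1} · (x̄ - mu_0):
  S^{-1} · (x̄ - mu_0) = (0.3389, 0.2067),
  (x̄ - mu_0)^T · [...] = (1.6)·(0.3389) + (1.6)·(0.2067) = 0.873.

Step 5 — scale by n: T² = 5 · 0.873 = 4.3648.

T² ≈ 4.3648


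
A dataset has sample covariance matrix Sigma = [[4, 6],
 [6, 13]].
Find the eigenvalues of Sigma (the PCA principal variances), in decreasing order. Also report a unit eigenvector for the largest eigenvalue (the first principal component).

Step 1 — characteristic polynomial of 2×2 Sigma:
  det(Sigma - λI) = λ² - trace · λ + det = 0.
  trace = 4 + 13 = 17, det = 4·13 - (6)² = 16.
Step 2 — discriminant:
  Δ = trace² - 4·det = 289 - 64 = 225.
Step 3 — eigenvalues:
  λ = (trace ± √Δ)/2 = (17 ± 15)/2,
  λ_1 = 16,  λ_2 = 1.

Step 4 — unit eigenvector for λ_1: solve (Sigma - λ_1 I)v = 0. First row:
  (4 - 16)·v_x + (6)·v_y = 0, i.e. (-12)·v_x + (6)·v_y = 0,
  so v ∝ (b, λ_1 - a) = (6, 12) = u.
  ||u|| = √((6)² + (12)²) = √(180) ≈ 13.4164,
  v_1 = u/||u|| ≈ (0.4472, 0.8944) (||v_1|| = 1).

λ_1 = 16,  λ_2 = 1;  v_1 ≈ (0.4472, 0.8944)


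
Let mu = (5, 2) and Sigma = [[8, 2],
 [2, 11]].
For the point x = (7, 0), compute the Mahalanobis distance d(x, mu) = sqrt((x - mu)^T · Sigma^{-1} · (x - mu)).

Step 1 — centre the observation: (x - mu) = (2, -2).

Step 2 — invert Sigma. det(Sigma) = 8·11 - (2)² = 84.
  Sigma^{-1} = (1/det) · [[d, -b], [-b, a]] = [[0.131, -0.0238],
 [-0.0238, 0.0952]].

Step 3 — form the quadratic (x - mu)^T · Sigma^{-1} · (x - mu):
  Sigma^{-1} · (x - mu) = (0.3095, -0.2381).
  (x - mu)^T · [Sigma^{-1} · (x - mu)] = (2)·(0.3095) + (-2)·(-0.2381) = 1.0952.

Step 4 — take square root: d = √(1.0952) ≈ 1.0465.

d(x, mu) = √(1.0952) ≈ 1.0465


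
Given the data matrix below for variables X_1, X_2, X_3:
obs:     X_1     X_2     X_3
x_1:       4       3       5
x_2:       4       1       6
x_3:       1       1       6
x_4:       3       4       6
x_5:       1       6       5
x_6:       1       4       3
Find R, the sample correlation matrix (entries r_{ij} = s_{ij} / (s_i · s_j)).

Step 1 — column means:
  mean(X_1) = (4 + 4 + 1 + 3 + 1 + 1) / 6 = 14/6 = 2.3333
  mean(X_2) = (3 + 1 + 1 + 4 + 6 + 4) / 6 = 19/6 = 3.1667
  mean(X_3) = (5 + 6 + 6 + 6 + 5 + 3) / 6 = 31/6 = 5.1667

Step 2 — sample variances and covariances s[i,j] = (1/(n-1)) · Σ_k (x_{k,i} - mean_i) · (x_{k,j} - mean_j), with n-1 = 5:
  s[X_1,X_1] = ((1.6667)·(1.6667) + (1.6667)·(1.6667) + (-1.3333)·(-1.3333) + (0.6667)·(0.6667) + (-1.3333)·(-1.3333) + (-1.3333)·(-1.3333)) / 5 = 11.3333/5 = 2.2667
  s[X_1,X_2] = ((1.6667)·(-0.1667) + (1.6667)·(-2.1667) + (-1.3333)·(-2.1667) + (0.6667)·(0.8333) + (-1.3333)·(2.8333) + (-1.3333)·(0.8333)) / 5 = -5.3333/5 = -1.0667
  s[X_1,X_3] = ((1.6667)·(-0.1667) + (1.6667)·(0.8333) + (-1.3333)·(0.8333) + (0.6667)·(0.8333) + (-1.3333)·(-0.1667) + (-1.3333)·(-2.1667)) / 5 = 3.6667/5 = 0.7333
  s[X_2,X_2] = ((-0.1667)·(-0.1667) + (-2.1667)·(-2.1667) + (-2.1667)·(-2.1667) + (0.8333)·(0.8333) + (2.8333)·(2.8333) + (0.8333)·(0.8333)) / 5 = 18.8333/5 = 3.7667
  s[X_2,X_3] = ((-0.1667)·(-0.1667) + (-2.1667)·(0.8333) + (-2.1667)·(0.8333) + (0.8333)·(0.8333) + (2.8333)·(-0.1667) + (0.8333)·(-2.1667)) / 5 = -5.1667/5 = -1.0333
  s[X_3,X_3] = ((-0.1667)·(-0.1667) + (0.8333)·(0.8333) + (0.8333)·(0.8333) + (0.8333)·(0.8333) + (-0.1667)·(-0.1667) + (-2.1667)·(-2.1667)) / 5 = 6.8333/5 = 1.3667
  Sample standard deviations s_i = √(s[i,i]):
  s(X_1) = √(2.2667) = 1.5055
  s(X_2) = √(3.7667) = 1.9408
  s(X_3) = √(1.3667) = 1.169

Step 3 — r_{ij} = s_{ij} / (s_i · s_j):
  r[X_1,X_1] = 1 (diagonal).
  r[X_1,X_2] = -1.0667 / (1.5055 · 1.9408) = -1.0667 / 2.9219 = -0.3651
  r[X_1,X_3] = 0.7333 / (1.5055 · 1.169) = 0.7333 / 1.7601 = 0.4167
  r[X_2,X_2] = 1 (diagonal).
  r[X_2,X_3] = -1.0333 / (1.9408 · 1.169) = -1.0333 / 2.2689 = -0.4554
  r[X_3,X_3] = 1 (diagonal).

R is symmetric with unit diagonal. Assembling:

R = [[1, -0.3651, 0.4167],
 [-0.3651, 1, -0.4554],
 [0.4167, -0.4554, 1]]


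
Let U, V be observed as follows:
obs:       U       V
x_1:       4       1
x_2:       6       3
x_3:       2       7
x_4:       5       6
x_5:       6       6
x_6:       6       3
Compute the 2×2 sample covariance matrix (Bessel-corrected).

Step 1 — column means:
  mean(U) = (4 + 6 + 2 + 5 + 6 + 6) / 6 = 29/6 = 4.8333
  mean(V) = (1 + 3 + 7 + 6 + 6 + 3) / 6 = 26/6 = 4.3333

Step 2 — sample covariance S[i,j] = (1/(n-1)) · Σ_k (x_{k,i} - mean_i) · (x_{k,j} - mean_j), with n-1 = 5.
  S[U,U] = ((-0.8333)·(-0.8333) + (1.1667)·(1.1667) + (-2.8333)·(-2.8333) + (0.1667)·(0.1667) + (1.1667)·(1.1667) + (1.1667)·(1.1667)) / 5 = 12.8333/5 = 2.5667
  S[U,V] = ((-0.8333)·(-3.3333) + (1.1667)·(-1.3333) + (-2.8333)·(2.6667) + (0.1667)·(1.6667) + (1.1667)·(1.6667) + (1.1667)·(-1.3333)) / 5 = -5.6667/5 = -1.1333
  S[V,V] = ((-3.3333)·(-3.3333) + (-1.3333)·(-1.3333) + (2.6667)·(2.6667) + (1.6667)·(1.6667) + (1.6667)·(1.6667) + (-1.3333)·(-1.3333)) / 5 = 27.3333/5 = 5.4667

S is symmetric (S[j,i] = S[i,j]). Assembling:

S = [[2.5667, -1.1333],
 [-1.1333, 5.4667]]


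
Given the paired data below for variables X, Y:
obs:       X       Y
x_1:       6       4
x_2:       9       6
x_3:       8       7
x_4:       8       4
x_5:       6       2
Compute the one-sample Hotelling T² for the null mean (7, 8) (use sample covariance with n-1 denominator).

Step 1 — sample mean vector:
  mean(X) = (6 + 9 + 8 + 8 + 6) / 5 = 37/5 = 7.4
  mean(Y) = (4 + 6 + 7 + 4 + 2) / 5 = 23/5 = 4.6
  x̄ = (7.4, 4.6),  deviation x̄ - mu_0 = (7.4, 4.6) - (7, 8) = (0.4, -3.4).

Step 2 — sample covariance matrix, S[i,j] = (1/(n-1)) · Σ_k (x_{k,i} - mean_i) · (x_{k,j} - mean_j), divisor n-1 = 4:
  S[X,X] = ((-1.4)·(-1.4) + (1.6)·(1.6) + (0.6)·(0.6) + (0.6)·(0.6) + (-1.4)·(-1.4)) / 4 = 7.2/4 = 1.8
  S[X,Y] = ((-1.4)·(-0.6) + (1.6)·(1.4) + (0.6)·(2.4) + (0.6)·(-0.6) + (-1.4)·(-2.6)) / 4 = 7.8/4 = 1.95
  S[Y,Y] = ((-0.6)·(-0.6) + (1.4)·(1.4) + (2.4)·(2.4) + (-0.6)·(-0.6) + (-2.6)·(-2.6)) / 4 = 15.2/4 = 3.8
  S = [[1.8, 1.95],
 [1.95, 3.8]].

Step 3 — invert S. det(S) = 1.8·3.8 - (1.95)² = 3.0375.
  S^{-1} = (1/det) · [[d, -b], [-b, a]] = [[1.251, -0.642],
 [-0.642, 0.5926]].

Step 4 — quadratic form (x̄ - mu_0)^T · S^{-1} · (x̄ - mu_0):
  S^{-1} · (x̄ - mu_0) = (2.6831, -2.2716),
  (x̄ - mu_0)^T · [...] = (0.4)·(2.6831) + (-3.4)·(-2.2716) = 8.7967.

Step 5 — scale by n: T² = 5 · 8.7967 = 43.9835.

T² ≈ 43.9835


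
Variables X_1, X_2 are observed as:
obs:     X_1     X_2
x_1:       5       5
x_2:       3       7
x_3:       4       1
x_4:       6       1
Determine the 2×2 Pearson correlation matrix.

Step 1 — column means:
  mean(X_1) = (5 + 3 + 4 + 6) / 4 = 18/4 = 4.5
  mean(X_2) = (5 + 7 + 1 + 1) / 4 = 14/4 = 3.5

Step 2 — sample variances and covariances s[i,j] = (1/(n-1)) · Σ_k (x_{k,i} - mean_i) · (x_{k,j} - mean_j), with n-1 = 3:
  s[X_1,X_1] = ((0.5)·(0.5) + (-1.5)·(-1.5) + (-0.5)·(-0.5) + (1.5)·(1.5)) / 3 = 5/3 = 1.6667
  s[X_1,X_2] = ((0.5)·(1.5) + (-1.5)·(3.5) + (-0.5)·(-2.5) + (1.5)·(-2.5)) / 3 = -7/3 = -2.3333
  s[X_2,X_2] = ((1.5)·(1.5) + (3.5)·(3.5) + (-2.5)·(-2.5) + (-2.5)·(-2.5)) / 3 = 27/3 = 9
  Sample standard deviations s_i = √(s[i,i]):
  s(X_1) = √(1.6667) = 1.291
  s(X_2) = √(9) = 3

Step 3 — r_{ij} = s_{ij} / (s_i · s_j):
  r[X_1,X_1] = 1 (diagonal).
  r[X_1,X_2] = -2.3333 / (1.291 · 3) = -2.3333 / 3.873 = -0.6025
  r[X_2,X_2] = 1 (diagonal).

R is symmetric with unit diagonal. Assembling:

R = [[1, -0.6025],
 [-0.6025, 1]]


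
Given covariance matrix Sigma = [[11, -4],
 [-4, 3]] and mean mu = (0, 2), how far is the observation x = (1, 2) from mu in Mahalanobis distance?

Step 1 — centre the observation: (x - mu) = (1, 0).

Step 2 — invert Sigma. det(Sigma) = 11·3 - (-4)² = 17.
  Sigma^{-1} = (1/det) · [[d, -b], [-b, a]] = [[0.1765, 0.2353],
 [0.2353, 0.6471]].

Step 3 — form the quadratic (x - mu)^T · Sigma^{-1} · (x - mu):
  Sigma^{-1} · (x - mu) = (0.1765, 0.2353).
  (x - mu)^T · [Sigma^{-1} · (x - mu)] = (1)·(0.1765) + (0)·(0.2353) = 0.1765.

Step 4 — take square root: d = √(0.1765) ≈ 0.4201.

d(x, mu) = √(0.1765) ≈ 0.4201


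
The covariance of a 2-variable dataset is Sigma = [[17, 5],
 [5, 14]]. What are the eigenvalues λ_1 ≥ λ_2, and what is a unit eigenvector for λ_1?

Step 1 — characteristic polynomial of 2×2 Sigma:
  det(Sigma - λI) = λ² - trace · λ + det = 0.
  trace = 17 + 14 = 31, det = 17·14 - (5)² = 213.
Step 2 — discriminant:
  Δ = trace² - 4·det = 961 - 852 = 109.
Step 3 — eigenvalues:
  λ = (trace ± √Δ)/2 = (31 ± 10.4403)/2,
  λ_1 = 20.7202,  λ_2 = 10.2798.

Step 4 — unit eigenvector for λ_1: solve (Sigma - λ_1 I)v = 0. First row:
  (17 - 20.7202)·v_x + (5)·v_y = 0, i.e. (-3.7202)·v_x + (5)·v_y = 0,
  so v ∝ (b, λ_1 - a) = (5, 3.7202) = u.
  ||u|| = √((5)² + (3.7202)²) = √(38.8395) ≈ 6.2321,
  v_1 = u/||u|| ≈ (0.8023, 0.5969) (||v_1|| = 1).

λ_1 = 20.7202,  λ_2 = 10.2798;  v_1 ≈ (0.8023, 0.5969)


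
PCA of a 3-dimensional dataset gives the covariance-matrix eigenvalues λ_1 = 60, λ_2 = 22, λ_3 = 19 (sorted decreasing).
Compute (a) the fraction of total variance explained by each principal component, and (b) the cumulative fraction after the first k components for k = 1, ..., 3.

Step 1 — total variance = trace(Sigma) = Σ λ_i = 60 + 22 + 19 = 101.

Step 2 — fraction explained by component i = λ_i / Σ λ:
  PC1: 60/101 = 0.5941
  PC2: 22/101 = 0.2178
  PC3: 19/101 = 0.1881

Step 3 — cumulative fraction after k components = (λ_1 + ... + λ_k) / Σ λ:
  k = 1: 60/101 = 0.5941
  k = 2: (60 + 22)/101 = 82/101 = 0.8119
  k = 3: (60 + 22 + 19)/101 = 101/101 = 1

Summary (fraction, with percent):

explained: PC1 0.5941 (59.41%), PC2 0.2178 (21.78%), PC3 0.1881 (18.81%);  cumulative: 0.5941, 0.8119, 1


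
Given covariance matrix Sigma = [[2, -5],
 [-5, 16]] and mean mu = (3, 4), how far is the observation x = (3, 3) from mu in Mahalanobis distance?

Step 1 — centre the observation: (x - mu) = (0, -1).

Step 2 — invert Sigma. det(Sigma) = 2·16 - (-5)² = 7.
  Sigma^{-1} = (1/det) · [[d, -b], [-b, a]] = [[2.2857, 0.7143],
 [0.7143, 0.2857]].

Step 3 — form the quadratic (x - mu)^T · Sigma^{-1} · (x - mu):
  Sigma^{-1} · (x - mu) = (-0.7143, -0.2857).
  (x - mu)^T · [Sigma^{-1} · (x - mu)] = (0)·(-0.7143) + (-1)·(-0.2857) = 0.2857.

Step 4 — take square root: d = √(0.2857) ≈ 0.5345.

d(x, mu) = √(0.2857) ≈ 0.5345


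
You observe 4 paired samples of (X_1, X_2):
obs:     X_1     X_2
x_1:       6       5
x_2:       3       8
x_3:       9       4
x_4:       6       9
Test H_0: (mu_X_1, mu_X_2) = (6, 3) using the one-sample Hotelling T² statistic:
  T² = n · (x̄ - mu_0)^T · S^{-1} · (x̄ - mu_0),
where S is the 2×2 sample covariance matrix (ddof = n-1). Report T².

Step 1 — sample mean vector:
  mean(X_1) = (6 + 3 + 9 + 6) / 4 = 24/4 = 6
  mean(X_2) = (5 + 8 + 4 + 9) / 4 = 26/4 = 6.5
  x̄ = (6, 6.5),  deviation x̄ - mu_0 = (6, 6.5) - (6, 3) = (0, 3.5).

Step 2 — sample covariance matrix, S[i,j] = (1/(n-1)) · Σ_k (x_{k,i} - mean_i) · (x_{k,j} - mean_j), divisor n-1 = 3:
  S[X_1,X_1] = ((0)·(0) + (-3)·(-3) + (3)·(3) + (0)·(0)) / 3 = 18/3 = 6
  S[X_1,X_2] = ((0)·(-1.5) + (-3)·(1.5) + (3)·(-2.5) + (0)·(2.5)) / 3 = -12/3 = -4
  S[X_2,X_2] = ((-1.5)·(-1.5) + (1.5)·(1.5) + (-2.5)·(-2.5) + (2.5)·(2.5)) / 3 = 17/3 = 5.6667
  S = [[6, -4],
 [-4, 5.6667]].

Step 3 — invert S. det(S) = 6·5.6667 - (-4)² = 18.
  S^{-1} = (1/det) · [[d, -b], [-b, a]] = [[0.3148, 0.2222],
 [0.2222, 0.3333]].

Step 4 — quadratic form (x̄ - mu_0)^T · S^{-1} · (x̄ - mu_0):
  S^{-1} · (x̄ - mu_0) = (0.7778, 1.1667),
  (x̄ - mu_0)^T · [...] = (0)·(0.7778) + (3.5)·(1.1667) = 4.0833.

Step 5 — scale by n: T² = 4 · 4.0833 = 16.3333.

T² ≈ 16.3333


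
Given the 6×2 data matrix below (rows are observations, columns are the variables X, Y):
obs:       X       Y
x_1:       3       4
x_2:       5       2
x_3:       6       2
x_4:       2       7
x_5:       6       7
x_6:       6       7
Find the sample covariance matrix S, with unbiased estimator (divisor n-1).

Step 1 — column means:
  mean(X) = (3 + 5 + 6 + 2 + 6 + 6) / 6 = 28/6 = 4.6667
  mean(Y) = (4 + 2 + 2 + 7 + 7 + 7) / 6 = 29/6 = 4.8333

Step 2 — sample covariance S[i,j] = (1/(n-1)) · Σ_k (x_{k,i} - mean_i) · (x_{k,j} - mean_j), with n-1 = 5.
  S[X,X] = ((-1.6667)·(-1.6667) + (0.3333)·(0.3333) + (1.3333)·(1.3333) + (-2.6667)·(-2.6667) + (1.3333)·(1.3333) + (1.3333)·(1.3333)) / 5 = 15.3333/5 = 3.0667
  S[X,Y] = ((-1.6667)·(-0.8333) + (0.3333)·(-2.8333) + (1.3333)·(-2.8333) + (-2.6667)·(2.1667) + (1.3333)·(2.1667) + (1.3333)·(2.1667)) / 5 = -3.3333/5 = -0.6667
  S[Y,Y] = ((-0.8333)·(-0.8333) + (-2.8333)·(-2.8333) + (-2.8333)·(-2.8333) + (2.1667)·(2.1667) + (2.1667)·(2.1667) + (2.1667)·(2.1667)) / 5 = 30.8333/5 = 6.1667

S is symmetric (S[j,i] = S[i,j]). Assembling:

S = [[3.0667, -0.6667],
 [-0.6667, 6.1667]]
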